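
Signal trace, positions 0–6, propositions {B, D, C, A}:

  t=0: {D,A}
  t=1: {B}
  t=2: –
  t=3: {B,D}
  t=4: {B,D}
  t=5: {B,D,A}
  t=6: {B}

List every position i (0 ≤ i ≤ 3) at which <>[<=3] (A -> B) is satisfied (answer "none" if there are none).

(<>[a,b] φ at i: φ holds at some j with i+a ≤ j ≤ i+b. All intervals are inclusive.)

Evaluate at each i in [0,3]:
  i=0: ✓ (witness j=1)
  i=1: ✓ (witness j=1)
  i=2: ✓ (witness j=2)
  i=3: ✓ (witness j=3)

0, 1, 2, 3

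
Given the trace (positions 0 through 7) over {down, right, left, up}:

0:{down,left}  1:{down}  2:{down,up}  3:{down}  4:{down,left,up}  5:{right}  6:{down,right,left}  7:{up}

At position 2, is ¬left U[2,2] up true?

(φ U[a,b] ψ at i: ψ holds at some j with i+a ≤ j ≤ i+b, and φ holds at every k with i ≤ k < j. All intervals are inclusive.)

Need some j in [4,4] with up, and ¬left at every k in [2,j-1].
  j=4: up holds; ¬left holds at every k in [2,3] → satisfied.

True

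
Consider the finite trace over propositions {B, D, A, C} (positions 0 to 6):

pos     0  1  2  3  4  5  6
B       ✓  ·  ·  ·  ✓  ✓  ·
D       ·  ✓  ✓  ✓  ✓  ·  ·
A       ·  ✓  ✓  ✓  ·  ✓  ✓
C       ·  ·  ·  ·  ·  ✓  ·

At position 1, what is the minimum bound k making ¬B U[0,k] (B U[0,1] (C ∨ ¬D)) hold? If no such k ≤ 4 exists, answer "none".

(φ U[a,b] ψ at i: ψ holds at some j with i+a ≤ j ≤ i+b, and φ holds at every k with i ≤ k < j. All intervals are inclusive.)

3

Need earliest j ≥ 1 with (B U[0,1] (C ∨ ¬D)), and ¬B at every k in [1,j-1].
  j=1: rhs fails.
  j=2: rhs fails.
  j=3: rhs fails.
  j=4: rhs holds; lhs holds on [1,3]. k = 3.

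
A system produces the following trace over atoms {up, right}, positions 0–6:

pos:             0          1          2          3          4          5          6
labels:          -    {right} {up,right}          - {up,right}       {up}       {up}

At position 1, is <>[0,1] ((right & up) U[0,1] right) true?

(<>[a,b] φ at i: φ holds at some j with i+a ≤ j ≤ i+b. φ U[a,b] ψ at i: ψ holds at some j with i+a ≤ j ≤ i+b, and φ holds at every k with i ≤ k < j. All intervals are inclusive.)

True

Check ((right & up) U[0,1] right) at each j in [1,2]:
  j=1: holds
  j=2: holds
Found at j=1 → formula holds.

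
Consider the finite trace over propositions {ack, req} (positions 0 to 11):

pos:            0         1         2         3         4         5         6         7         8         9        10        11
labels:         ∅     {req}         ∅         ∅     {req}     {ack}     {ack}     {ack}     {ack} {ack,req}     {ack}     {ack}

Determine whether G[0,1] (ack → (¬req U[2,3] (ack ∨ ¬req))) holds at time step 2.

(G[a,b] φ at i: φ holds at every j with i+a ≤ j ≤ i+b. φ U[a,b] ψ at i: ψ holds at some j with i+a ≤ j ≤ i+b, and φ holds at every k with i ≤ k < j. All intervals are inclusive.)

Check (ack → (¬req U[2,3] (ack ∨ ¬req))) at every j in [2,3]:
  j=2: antecedent false → ✓
  j=3: antecedent false → ✓
All positions satisfy it → formula holds.

Yes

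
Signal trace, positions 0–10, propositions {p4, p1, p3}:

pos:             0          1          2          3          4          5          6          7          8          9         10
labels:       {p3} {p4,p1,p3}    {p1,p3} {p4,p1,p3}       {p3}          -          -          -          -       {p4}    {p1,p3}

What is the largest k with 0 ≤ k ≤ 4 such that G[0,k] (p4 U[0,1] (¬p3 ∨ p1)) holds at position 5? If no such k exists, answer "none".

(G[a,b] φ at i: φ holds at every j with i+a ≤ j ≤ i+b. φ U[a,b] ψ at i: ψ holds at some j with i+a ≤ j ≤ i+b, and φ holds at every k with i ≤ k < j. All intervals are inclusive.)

(p4 U[0,1] (¬p3 ∨ p1)) must hold from j=5 onward; find where it first fails.
  j=5: holds
  j=6: holds
  j=7: holds
  j=8: holds
  j=9: holds
Holds through j=9; largest k = 4.

4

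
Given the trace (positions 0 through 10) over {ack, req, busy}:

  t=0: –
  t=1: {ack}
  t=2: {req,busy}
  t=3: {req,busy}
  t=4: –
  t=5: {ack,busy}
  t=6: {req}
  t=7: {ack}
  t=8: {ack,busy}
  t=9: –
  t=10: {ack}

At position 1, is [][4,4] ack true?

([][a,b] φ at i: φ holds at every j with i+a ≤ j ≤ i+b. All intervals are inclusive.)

Check ack at every j in [5,5]:
  j=5: true
All positions satisfy it → formula holds.

Yes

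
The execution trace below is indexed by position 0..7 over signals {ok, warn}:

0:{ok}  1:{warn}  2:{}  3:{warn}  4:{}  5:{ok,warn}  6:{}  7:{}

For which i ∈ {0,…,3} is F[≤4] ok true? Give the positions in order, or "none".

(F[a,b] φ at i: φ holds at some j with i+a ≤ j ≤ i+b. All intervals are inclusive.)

0, 1, 2, 3

Evaluate at each i in [0,3]:
  i=0: ✓ (witness j=0)
  i=1: ✓ (witness j=5)
  i=2: ✓ (witness j=5)
  i=3: ✓ (witness j=5)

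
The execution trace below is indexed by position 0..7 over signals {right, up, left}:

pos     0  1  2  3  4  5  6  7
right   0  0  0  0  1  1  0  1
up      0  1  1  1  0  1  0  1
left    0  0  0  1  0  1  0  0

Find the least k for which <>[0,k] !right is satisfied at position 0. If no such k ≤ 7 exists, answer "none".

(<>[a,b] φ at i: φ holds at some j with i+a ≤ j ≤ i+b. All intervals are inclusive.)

Scan j = 0,1,… for !right:
  j=0: holds
First hit at j=0, so smallest k = 0-0 = 0.

0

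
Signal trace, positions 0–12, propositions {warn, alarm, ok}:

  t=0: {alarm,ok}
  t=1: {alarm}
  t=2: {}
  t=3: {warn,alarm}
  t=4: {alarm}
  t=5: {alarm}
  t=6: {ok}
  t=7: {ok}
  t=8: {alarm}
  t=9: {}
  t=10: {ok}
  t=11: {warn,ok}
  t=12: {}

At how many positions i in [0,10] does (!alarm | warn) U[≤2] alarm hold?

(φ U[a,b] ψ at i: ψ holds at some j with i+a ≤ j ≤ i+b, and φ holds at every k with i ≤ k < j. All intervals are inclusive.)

9

Evaluate at each i in [0,10]:
  i=0: ✓ (rhs at j=0)
  i=1: ✓ (rhs at j=1)
  i=2: ✓ (rhs at j=3; lhs holds on [2,2])
  i=3: ✓ (rhs at j=3)
  i=4: ✓ (rhs at j=4)
  i=5: ✓ (rhs at j=5)
  i=6: ✓ (rhs at j=8; lhs holds on [6,7])
  i=7: ✓ (rhs at j=8; lhs holds on [7,7])
  i=8: ✓ (rhs at j=8)
  i=9: ✗ (no rhs in [9,11])
  i=10: ✗ (no rhs in [10,12])
Positions where it holds: {0, 1, 2, 3, 4, 5, 6, 7, 8} → 9.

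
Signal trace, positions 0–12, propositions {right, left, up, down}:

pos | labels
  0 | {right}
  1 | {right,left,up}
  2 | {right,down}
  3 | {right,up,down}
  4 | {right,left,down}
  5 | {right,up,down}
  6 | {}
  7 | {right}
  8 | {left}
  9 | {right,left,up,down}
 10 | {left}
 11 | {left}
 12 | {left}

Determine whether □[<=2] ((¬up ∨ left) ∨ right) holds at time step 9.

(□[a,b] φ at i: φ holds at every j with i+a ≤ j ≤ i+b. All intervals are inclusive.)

Check ((¬up ∨ left) ∨ right) at every j in [9,11]:
  j=9: true
  j=10: true
  j=11: true
All positions satisfy it → formula holds.

True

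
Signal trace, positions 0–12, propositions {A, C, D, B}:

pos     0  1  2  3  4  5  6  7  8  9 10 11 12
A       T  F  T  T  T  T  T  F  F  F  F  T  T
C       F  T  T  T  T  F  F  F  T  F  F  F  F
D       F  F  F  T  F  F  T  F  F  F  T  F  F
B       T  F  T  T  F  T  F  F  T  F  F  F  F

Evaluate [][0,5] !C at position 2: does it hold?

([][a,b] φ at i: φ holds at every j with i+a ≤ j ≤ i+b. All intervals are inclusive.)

Check !C at every j in [2,7]:
  j=2: false
  j=3: false
  j=4: false
  j=5: true
  j=6: true
  j=7: true
Fails at j=2 → formula fails.

No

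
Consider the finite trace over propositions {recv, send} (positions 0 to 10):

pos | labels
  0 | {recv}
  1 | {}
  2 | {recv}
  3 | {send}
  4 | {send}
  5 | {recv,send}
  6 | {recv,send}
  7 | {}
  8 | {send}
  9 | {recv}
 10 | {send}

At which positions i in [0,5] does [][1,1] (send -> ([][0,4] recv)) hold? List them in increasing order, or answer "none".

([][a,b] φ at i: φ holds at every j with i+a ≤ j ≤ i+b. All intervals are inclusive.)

0, 1

Evaluate at each i in [0,5]:
  i=0: ✓ (all of [1,1])
  i=1: ✓ (all of [2,2])
  i=2: ✗ (fails at j=3)
  i=3: ✗ (fails at j=4)
  i=4: ✗ (fails at j=5)
  i=5: ✗ (fails at j=6)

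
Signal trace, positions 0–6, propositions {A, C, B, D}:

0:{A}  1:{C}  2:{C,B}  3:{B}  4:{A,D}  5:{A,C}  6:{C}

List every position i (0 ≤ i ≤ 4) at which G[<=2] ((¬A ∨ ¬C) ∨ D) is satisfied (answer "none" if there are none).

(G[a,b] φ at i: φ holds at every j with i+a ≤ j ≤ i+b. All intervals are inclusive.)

Evaluate at each i in [0,4]:
  i=0: ✓ (all of [0,2])
  i=1: ✓ (all of [1,3])
  i=2: ✓ (all of [2,4])
  i=3: ✗ (fails at j=5)
  i=4: ✗ (fails at j=5)

0, 1, 2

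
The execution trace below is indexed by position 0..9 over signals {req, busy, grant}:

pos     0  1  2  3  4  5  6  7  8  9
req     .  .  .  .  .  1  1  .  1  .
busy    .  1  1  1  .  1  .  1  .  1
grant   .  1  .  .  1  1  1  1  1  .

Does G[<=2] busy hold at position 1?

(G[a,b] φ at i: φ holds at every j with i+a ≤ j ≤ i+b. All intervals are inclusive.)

Holds

Check busy at every j in [1,3]:
  j=1: true
  j=2: true
  j=3: true
All positions satisfy it → formula holds.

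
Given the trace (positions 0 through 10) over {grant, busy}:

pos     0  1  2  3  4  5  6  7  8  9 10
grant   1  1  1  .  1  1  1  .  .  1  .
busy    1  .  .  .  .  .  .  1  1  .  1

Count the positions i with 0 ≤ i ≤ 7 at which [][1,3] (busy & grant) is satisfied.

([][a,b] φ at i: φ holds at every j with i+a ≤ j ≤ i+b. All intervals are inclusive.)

Evaluate at each i in [0,7]:
  i=0: ✗ (fails at j=1)
  i=1: ✗ (fails at j=2)
  i=2: ✗ (fails at j=3)
  i=3: ✗ (fails at j=4)
  i=4: ✗ (fails at j=5)
  i=5: ✗ (fails at j=6)
  i=6: ✗ (fails at j=7)
  i=7: ✗ (fails at j=8)
Positions where it holds: {} → 0.

0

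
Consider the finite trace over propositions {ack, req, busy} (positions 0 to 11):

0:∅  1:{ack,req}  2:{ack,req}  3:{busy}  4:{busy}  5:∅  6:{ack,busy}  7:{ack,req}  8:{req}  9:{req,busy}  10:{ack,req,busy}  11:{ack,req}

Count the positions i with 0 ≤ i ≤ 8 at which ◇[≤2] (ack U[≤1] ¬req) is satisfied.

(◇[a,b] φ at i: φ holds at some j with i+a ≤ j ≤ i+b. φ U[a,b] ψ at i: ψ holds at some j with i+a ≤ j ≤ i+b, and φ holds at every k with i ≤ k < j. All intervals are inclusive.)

7

Evaluate at each i in [0,8]:
  i=0: ✓ (witness j=0)
  i=1: ✓ (witness j=2)
  i=2: ✓ (witness j=2)
  i=3: ✓ (witness j=3)
  i=4: ✓ (witness j=4)
  i=5: ✓ (witness j=5)
  i=6: ✓ (witness j=6)
  i=7: ✗ (none in [7,9])
  i=8: ✗ (none in [8,10])
Positions where it holds: {0, 1, 2, 3, 4, 5, 6} → 7.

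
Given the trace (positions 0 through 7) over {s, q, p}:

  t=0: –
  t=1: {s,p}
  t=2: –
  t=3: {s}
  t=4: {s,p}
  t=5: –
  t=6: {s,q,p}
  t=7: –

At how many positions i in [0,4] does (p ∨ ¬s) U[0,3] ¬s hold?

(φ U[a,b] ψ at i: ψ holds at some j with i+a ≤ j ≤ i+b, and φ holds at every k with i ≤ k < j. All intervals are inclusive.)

4

Evaluate at each i in [0,4]:
  i=0: ✓ (rhs at j=0)
  i=1: ✓ (rhs at j=2; lhs holds on [1,1])
  i=2: ✓ (rhs at j=2)
  i=3: ✗ (lhs fails at k=3 before rhs at j=5)
  i=4: ✓ (rhs at j=5; lhs holds on [4,4])
Positions where it holds: {0, 1, 2, 4} → 4.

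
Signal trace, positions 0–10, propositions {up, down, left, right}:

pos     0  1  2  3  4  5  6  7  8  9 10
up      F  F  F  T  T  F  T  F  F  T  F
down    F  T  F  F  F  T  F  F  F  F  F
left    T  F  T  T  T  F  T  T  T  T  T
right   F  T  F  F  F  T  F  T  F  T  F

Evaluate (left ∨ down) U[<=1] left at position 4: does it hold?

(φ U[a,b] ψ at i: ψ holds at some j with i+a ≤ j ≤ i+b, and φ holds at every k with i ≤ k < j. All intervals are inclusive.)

Need some j in [4,5] with left, and (left ∨ down) at every k in [4,j-1].
  j=4: left holds; no prefix to check → satisfied.

True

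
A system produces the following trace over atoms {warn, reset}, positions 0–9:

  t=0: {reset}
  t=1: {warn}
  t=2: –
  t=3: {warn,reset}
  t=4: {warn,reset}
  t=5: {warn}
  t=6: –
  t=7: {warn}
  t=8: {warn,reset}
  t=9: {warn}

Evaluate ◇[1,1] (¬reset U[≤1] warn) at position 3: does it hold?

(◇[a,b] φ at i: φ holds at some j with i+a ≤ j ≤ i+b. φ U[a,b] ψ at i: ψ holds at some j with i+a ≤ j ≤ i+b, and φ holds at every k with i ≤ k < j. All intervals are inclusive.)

Check (¬reset U[≤1] warn) at each j in [4,4]:
  j=4: holds
Found at j=4 → formula holds.

Holds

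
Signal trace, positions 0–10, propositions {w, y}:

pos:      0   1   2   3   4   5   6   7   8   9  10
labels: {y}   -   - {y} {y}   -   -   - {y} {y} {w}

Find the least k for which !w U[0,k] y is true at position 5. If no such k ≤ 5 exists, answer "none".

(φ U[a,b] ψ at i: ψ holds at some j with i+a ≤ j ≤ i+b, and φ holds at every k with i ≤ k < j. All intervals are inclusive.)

3

Need earliest j ≥ 5 with y, and !w at every k in [5,j-1].
  j=5: rhs fails.
  j=6: rhs fails.
  j=7: rhs fails.
  j=8: rhs holds; lhs holds on [5,7]. k = 3.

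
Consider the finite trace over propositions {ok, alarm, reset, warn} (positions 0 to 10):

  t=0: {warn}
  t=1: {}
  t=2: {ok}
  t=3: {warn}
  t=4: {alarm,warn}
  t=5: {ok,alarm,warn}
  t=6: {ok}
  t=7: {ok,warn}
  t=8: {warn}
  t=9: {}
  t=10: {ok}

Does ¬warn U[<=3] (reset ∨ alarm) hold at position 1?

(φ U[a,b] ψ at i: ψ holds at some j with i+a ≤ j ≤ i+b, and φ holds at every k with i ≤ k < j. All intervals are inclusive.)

Need some j in [1,4] with (reset ∨ alarm), and ¬warn at every k in [1,j-1].
  j=1: (reset ∨ alarm) false.
  j=2: (reset ∨ alarm) false.
  j=3: (reset ∨ alarm) false.
  j=4: (reset ∨ alarm) holds, but ¬warn fails at k=3 → not this j.
No j in the window works → until fails.

Does not hold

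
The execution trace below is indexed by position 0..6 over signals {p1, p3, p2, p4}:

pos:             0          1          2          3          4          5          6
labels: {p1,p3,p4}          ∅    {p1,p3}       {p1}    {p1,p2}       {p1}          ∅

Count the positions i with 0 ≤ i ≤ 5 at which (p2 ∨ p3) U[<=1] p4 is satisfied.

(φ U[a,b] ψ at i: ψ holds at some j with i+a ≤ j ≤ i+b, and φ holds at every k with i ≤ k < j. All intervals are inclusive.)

1

Evaluate at each i in [0,5]:
  i=0: ✓ (rhs at j=0)
  i=1: ✗ (no rhs in [1,2])
  i=2: ✗ (no rhs in [2,3])
  i=3: ✗ (no rhs in [3,4])
  i=4: ✗ (no rhs in [4,5])
  i=5: ✗ (no rhs in [5,6])
Positions where it holds: {0} → 1.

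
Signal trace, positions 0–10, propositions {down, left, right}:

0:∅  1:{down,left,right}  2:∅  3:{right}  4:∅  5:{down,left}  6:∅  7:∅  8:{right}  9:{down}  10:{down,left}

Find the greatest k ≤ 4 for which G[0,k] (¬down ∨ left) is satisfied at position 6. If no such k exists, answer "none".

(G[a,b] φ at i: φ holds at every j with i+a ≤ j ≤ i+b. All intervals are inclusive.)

(¬down ∨ left) must hold from j=6 onward; find where it first fails.
  j=6: holds
  j=7: holds
  j=8: holds
  j=9: fails
Holds on [6,8], so largest k = 2.

2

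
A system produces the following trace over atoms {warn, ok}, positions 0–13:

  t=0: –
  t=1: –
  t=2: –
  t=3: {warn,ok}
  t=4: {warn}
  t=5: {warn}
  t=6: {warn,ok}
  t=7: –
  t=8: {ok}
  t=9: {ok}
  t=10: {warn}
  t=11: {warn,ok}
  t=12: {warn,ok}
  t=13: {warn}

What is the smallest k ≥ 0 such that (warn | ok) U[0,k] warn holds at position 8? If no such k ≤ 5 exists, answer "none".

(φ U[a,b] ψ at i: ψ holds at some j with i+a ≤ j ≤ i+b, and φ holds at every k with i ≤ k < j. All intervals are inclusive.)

Need earliest j ≥ 8 with warn, and (warn | ok) at every k in [8,j-1].
  j=8: rhs fails.
  j=9: rhs fails.
  j=10: rhs holds; lhs holds on [8,9]. k = 2.

2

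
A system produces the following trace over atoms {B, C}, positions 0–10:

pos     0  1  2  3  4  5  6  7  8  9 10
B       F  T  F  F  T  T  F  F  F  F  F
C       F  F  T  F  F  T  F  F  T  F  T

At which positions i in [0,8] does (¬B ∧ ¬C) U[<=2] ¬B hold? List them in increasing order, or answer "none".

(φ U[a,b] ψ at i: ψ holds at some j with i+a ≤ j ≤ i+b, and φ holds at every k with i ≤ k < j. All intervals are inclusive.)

0, 2, 3, 6, 7, 8

Evaluate at each i in [0,8]:
  i=0: ✓ (rhs at j=0)
  i=1: ✗ (lhs fails at k=1 before rhs at j=2)
  i=2: ✓ (rhs at j=2)
  i=3: ✓ (rhs at j=3)
  i=4: ✗ (lhs fails at k=4 before rhs at j=6)
  i=5: ✗ (lhs fails at k=5 before rhs at j=6)
  i=6: ✓ (rhs at j=6)
  i=7: ✓ (rhs at j=7)
  i=8: ✓ (rhs at j=8)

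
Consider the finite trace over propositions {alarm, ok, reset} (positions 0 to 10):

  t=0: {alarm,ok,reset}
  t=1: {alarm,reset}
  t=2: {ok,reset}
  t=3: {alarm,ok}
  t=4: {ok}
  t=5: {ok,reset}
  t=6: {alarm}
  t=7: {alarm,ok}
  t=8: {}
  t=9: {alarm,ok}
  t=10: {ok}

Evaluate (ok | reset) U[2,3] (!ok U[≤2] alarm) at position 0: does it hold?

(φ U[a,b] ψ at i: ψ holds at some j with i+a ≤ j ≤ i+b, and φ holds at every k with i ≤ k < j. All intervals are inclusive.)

Yes

Need some j in [2,3] with (!ok U[≤2] alarm), and (ok | reset) at every k in [0,j-1].
  j=2: (!ok U[≤2] alarm) — fails.
  j=3: (!ok U[≤2] alarm) holds; (ok | reset) holds at every k in [0,2] → satisfied.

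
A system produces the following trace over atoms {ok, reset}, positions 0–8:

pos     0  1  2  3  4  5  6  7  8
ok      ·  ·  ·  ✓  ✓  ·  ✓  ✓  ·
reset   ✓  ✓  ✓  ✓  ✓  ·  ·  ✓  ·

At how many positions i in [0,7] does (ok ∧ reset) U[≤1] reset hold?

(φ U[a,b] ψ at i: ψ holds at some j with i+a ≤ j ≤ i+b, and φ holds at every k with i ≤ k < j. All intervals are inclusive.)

Evaluate at each i in [0,7]:
  i=0: ✓ (rhs at j=0)
  i=1: ✓ (rhs at j=1)
  i=2: ✓ (rhs at j=2)
  i=3: ✓ (rhs at j=3)
  i=4: ✓ (rhs at j=4)
  i=5: ✗ (no rhs in [5,6])
  i=6: ✗ (lhs fails at k=6 before rhs at j=7)
  i=7: ✓ (rhs at j=7)
Positions where it holds: {0, 1, 2, 3, 4, 7} → 6.

6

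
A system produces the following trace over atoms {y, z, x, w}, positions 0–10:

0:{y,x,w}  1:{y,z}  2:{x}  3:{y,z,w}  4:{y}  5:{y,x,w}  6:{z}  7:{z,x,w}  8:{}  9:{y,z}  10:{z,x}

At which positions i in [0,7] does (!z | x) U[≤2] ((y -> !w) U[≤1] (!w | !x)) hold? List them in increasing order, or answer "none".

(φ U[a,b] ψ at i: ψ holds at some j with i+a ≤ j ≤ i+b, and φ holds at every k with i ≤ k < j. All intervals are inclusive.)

Evaluate at each i in [0,7]:
  i=0: ✓ (rhs at j=1; lhs holds on [0,0])
  i=1: ✓ (rhs at j=1)
  i=2: ✓ (rhs at j=2)
  i=3: ✓ (rhs at j=3)
  i=4: ✓ (rhs at j=4)
  i=5: ✓ (rhs at j=6; lhs holds on [5,5])
  i=6: ✓ (rhs at j=6)
  i=7: ✓ (rhs at j=7)

0, 1, 2, 3, 4, 5, 6, 7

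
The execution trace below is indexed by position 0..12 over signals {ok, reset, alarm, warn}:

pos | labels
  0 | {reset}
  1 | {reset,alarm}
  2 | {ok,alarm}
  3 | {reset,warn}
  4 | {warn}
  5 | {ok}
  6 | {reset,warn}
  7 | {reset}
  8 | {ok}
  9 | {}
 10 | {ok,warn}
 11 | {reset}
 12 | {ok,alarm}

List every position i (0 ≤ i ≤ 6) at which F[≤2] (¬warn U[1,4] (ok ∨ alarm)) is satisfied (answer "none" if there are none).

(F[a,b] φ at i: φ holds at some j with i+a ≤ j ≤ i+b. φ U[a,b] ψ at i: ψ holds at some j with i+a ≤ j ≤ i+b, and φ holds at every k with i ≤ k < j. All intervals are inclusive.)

Evaluate at each i in [0,6]:
  i=0: ✓ (witness j=0)
  i=1: ✓ (witness j=1)
  i=2: ✗ (none in [2,4])
  i=3: ✗ (none in [3,5])
  i=4: ✗ (none in [4,6])
  i=5: ✓ (witness j=7)
  i=6: ✓ (witness j=7)

0, 1, 5, 6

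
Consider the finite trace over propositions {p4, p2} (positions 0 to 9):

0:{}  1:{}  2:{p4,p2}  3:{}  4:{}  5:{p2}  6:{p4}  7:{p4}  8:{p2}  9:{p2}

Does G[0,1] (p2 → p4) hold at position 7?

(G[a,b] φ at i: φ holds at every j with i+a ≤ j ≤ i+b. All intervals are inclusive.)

No

Check (p2 → p4) at every j in [7,8]:
  j=7: antecedent false → ✓
  j=8: antecedent true; consequent false → ✗
Fails at j=8 → formula fails.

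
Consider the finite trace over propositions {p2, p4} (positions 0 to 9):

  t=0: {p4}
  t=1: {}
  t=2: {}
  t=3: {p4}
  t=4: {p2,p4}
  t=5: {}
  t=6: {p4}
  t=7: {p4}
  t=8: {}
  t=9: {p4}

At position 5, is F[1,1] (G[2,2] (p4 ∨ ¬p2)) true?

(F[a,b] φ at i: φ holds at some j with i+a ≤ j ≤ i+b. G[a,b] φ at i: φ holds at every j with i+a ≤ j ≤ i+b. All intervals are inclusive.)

Check G[2,2] (p4 ∨ ¬p2) at each j in [6,6]:
  j=6: holds on [8,8]
Found at j=6 → formula holds.

Holds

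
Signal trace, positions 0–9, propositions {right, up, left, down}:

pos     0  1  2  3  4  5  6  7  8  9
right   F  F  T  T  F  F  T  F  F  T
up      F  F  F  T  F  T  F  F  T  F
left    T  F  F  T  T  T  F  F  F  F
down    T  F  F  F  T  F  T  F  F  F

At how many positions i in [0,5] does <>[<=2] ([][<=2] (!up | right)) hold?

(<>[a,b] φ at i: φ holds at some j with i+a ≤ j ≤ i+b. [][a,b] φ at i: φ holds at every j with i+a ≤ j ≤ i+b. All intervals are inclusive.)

3

Evaluate at each i in [0,5]:
  i=0: ✓ (witness j=0)
  i=1: ✓ (witness j=1)
  i=2: ✓ (witness j=2)
  i=3: ✗ (none in [3,5])
  i=4: ✗ (none in [4,6])
  i=5: ✗ (none in [5,7])
Positions where it holds: {0, 1, 2} → 3.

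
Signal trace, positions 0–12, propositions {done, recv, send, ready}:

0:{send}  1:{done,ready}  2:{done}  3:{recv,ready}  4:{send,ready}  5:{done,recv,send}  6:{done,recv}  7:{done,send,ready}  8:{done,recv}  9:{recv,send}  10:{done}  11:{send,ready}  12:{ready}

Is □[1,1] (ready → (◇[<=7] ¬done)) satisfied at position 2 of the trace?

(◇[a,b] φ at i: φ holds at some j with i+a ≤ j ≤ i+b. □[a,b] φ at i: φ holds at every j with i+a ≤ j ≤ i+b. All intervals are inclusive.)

Yes

Check (ready → (◇[<=7] ¬done)) at every j in [3,3]:
  j=3: antecedent true; consequent holds (witness at 3) → ✓
All positions satisfy it → formula holds.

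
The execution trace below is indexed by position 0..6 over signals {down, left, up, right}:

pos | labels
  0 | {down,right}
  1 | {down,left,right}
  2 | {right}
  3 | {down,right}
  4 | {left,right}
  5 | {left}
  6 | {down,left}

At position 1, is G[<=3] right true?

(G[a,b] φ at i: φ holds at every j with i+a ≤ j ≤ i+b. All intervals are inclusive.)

True

Check right at every j in [1,4]:
  j=1: true
  j=2: true
  j=3: true
  j=4: true
All positions satisfy it → formula holds.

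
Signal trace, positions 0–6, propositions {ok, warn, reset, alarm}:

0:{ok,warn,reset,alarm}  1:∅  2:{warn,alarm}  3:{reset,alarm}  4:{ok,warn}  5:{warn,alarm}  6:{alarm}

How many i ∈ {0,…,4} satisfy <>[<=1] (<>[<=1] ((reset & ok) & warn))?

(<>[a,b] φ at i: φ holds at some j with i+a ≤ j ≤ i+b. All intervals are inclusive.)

1

Evaluate at each i in [0,4]:
  i=0: ✓ (witness j=0)
  i=1: ✗ (none in [1,2])
  i=2: ✗ (none in [2,3])
  i=3: ✗ (none in [3,4])
  i=4: ✗ (none in [4,5])
Positions where it holds: {0} → 1.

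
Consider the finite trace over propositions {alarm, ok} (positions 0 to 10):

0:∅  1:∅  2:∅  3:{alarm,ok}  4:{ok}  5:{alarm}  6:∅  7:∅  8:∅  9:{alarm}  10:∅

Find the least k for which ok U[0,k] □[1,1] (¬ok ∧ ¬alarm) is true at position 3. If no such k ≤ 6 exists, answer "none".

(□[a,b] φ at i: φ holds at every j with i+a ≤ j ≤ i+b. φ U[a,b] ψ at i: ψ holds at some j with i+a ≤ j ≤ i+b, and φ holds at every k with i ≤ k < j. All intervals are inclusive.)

Need earliest j ≥ 3 with □[1,1] (¬ok ∧ ¬alarm), and ok at every k in [3,j-1].
  j=3: rhs fails.
  j=4: rhs fails.
  j=5: rhs holds; lhs holds on [3,4]. k = 2.

2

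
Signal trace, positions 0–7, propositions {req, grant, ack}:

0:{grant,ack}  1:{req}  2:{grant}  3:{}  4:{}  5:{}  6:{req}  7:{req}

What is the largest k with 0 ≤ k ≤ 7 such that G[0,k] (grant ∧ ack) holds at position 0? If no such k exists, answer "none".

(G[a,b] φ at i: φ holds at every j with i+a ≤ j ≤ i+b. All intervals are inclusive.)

0

(grant ∧ ack) must hold from j=0 onward; find where it first fails.
  j=0: holds
  j=1: fails
Holds on [0,0], so largest k = 0.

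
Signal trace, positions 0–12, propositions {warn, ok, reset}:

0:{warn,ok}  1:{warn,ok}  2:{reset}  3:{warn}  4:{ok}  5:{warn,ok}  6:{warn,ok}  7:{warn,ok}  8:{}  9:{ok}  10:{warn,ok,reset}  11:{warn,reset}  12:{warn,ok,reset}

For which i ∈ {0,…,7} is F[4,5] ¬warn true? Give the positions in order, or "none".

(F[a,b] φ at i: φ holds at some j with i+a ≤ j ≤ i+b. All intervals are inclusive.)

Evaluate at each i in [0,7]:
  i=0: ✓ (witness j=4)
  i=1: ✗ (none in [5,6])
  i=2: ✗ (none in [6,7])
  i=3: ✓ (witness j=8)
  i=4: ✓ (witness j=8)
  i=5: ✓ (witness j=9)
  i=6: ✗ (none in [10,11])
  i=7: ✗ (none in [11,12])

0, 3, 4, 5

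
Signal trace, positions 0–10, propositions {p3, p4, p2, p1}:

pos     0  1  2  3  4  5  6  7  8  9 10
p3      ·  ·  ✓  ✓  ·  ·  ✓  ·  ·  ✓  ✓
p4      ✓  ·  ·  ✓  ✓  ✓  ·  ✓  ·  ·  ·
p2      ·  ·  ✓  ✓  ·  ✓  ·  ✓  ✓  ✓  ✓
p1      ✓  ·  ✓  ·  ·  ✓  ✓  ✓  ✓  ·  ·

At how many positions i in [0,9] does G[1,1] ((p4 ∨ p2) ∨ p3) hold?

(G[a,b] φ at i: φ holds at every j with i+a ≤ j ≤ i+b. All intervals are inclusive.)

9

Evaluate at each i in [0,9]:
  i=0: ✗ (fails at j=1)
  i=1: ✓ (all of [2,2])
  i=2: ✓ (all of [3,3])
  i=3: ✓ (all of [4,4])
  i=4: ✓ (all of [5,5])
  i=5: ✓ (all of [6,6])
  i=6: ✓ (all of [7,7])
  i=7: ✓ (all of [8,8])
  i=8: ✓ (all of [9,9])
  i=9: ✓ (all of [10,10])
Positions where it holds: {1, 2, 3, 4, 5, 6, 7, 8, 9} → 9.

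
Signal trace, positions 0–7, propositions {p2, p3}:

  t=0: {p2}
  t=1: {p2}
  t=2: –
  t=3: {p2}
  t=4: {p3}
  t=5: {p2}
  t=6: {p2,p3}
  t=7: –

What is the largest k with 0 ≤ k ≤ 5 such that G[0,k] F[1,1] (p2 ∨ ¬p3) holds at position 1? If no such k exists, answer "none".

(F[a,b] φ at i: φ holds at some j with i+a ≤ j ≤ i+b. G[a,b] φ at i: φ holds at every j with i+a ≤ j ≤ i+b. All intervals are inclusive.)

F[1,1] (p2 ∨ ¬p3) must hold from j=1 onward; find where it first fails.
  j=1: holds
  j=2: holds
  j=3: fails
Holds on [1,2], so largest k = 1.

1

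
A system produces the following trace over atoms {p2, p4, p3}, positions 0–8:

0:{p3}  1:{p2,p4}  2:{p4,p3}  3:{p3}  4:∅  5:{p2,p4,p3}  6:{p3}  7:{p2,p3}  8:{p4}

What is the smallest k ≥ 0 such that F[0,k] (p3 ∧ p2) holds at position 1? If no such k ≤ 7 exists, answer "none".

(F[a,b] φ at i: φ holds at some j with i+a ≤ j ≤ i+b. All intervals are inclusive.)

4

Scan j = 1,2,… for (p3 ∧ p2):
  j=1: fails
  j=2: fails
  j=3: fails
  j=4: fails
  j=5: holds
First hit at j=5, so smallest k = 5-1 = 4.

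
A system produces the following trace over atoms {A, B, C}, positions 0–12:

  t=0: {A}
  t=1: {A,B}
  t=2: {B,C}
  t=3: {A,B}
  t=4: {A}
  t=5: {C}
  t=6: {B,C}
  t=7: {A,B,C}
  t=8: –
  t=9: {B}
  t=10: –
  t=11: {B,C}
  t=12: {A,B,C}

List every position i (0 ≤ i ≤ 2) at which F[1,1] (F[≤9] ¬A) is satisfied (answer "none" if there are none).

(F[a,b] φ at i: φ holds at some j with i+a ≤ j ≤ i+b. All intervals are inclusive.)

Evaluate at each i in [0,2]:
  i=0: ✓ (witness j=1)
  i=1: ✓ (witness j=2)
  i=2: ✓ (witness j=3)

0, 1, 2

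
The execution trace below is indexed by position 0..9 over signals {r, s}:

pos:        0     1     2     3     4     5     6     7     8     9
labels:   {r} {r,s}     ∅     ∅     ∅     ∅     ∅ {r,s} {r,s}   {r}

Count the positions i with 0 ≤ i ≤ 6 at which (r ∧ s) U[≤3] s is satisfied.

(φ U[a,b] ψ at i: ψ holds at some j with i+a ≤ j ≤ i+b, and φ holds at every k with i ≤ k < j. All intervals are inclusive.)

1

Evaluate at each i in [0,6]:
  i=0: ✗ (lhs fails at k=0 before rhs at j=1)
  i=1: ✓ (rhs at j=1)
  i=2: ✗ (no rhs in [2,5])
  i=3: ✗ (no rhs in [3,6])
  i=4: ✗ (lhs fails at k=4 before rhs at j=7)
  i=5: ✗ (lhs fails at k=5 before rhs at j=7)
  i=6: ✗ (lhs fails at k=6 before rhs at j=7)
Positions where it holds: {1} → 1.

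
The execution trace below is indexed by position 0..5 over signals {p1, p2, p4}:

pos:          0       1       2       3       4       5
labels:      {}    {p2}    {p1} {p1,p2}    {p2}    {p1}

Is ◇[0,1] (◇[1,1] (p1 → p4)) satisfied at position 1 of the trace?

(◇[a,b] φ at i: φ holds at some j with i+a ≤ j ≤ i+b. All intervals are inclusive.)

No

Check ◇[1,1] (p1 → p4) at each j in [1,2]:
  j=1: fails (none in [2,2])
  j=2: fails (none in [3,3])
No position in the window satisfies it → formula fails.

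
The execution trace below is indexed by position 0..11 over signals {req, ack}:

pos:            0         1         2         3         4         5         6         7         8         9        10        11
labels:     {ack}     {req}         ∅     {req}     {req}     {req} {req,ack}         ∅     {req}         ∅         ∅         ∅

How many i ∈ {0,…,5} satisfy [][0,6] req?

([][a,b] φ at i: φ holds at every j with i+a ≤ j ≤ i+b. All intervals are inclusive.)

0

Evaluate at each i in [0,5]:
  i=0: ✗ (fails at j=0)
  i=1: ✗ (fails at j=2)
  i=2: ✗ (fails at j=2)
  i=3: ✗ (fails at j=7)
  i=4: ✗ (fails at j=7)
  i=5: ✗ (fails at j=7)
Positions where it holds: {} → 0.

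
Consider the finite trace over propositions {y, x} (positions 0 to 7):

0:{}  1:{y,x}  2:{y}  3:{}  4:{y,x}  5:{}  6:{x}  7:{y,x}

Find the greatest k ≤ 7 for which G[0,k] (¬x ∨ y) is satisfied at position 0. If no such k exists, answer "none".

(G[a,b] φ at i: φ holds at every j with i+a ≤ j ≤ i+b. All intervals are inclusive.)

5

(¬x ∨ y) must hold from j=0 onward; find where it first fails.
  j=0: holds
  j=1: holds
  j=2: holds
  j=3: holds
  j=4: holds
  j=5: holds
  j=6: fails
Holds on [0,5], so largest k = 5.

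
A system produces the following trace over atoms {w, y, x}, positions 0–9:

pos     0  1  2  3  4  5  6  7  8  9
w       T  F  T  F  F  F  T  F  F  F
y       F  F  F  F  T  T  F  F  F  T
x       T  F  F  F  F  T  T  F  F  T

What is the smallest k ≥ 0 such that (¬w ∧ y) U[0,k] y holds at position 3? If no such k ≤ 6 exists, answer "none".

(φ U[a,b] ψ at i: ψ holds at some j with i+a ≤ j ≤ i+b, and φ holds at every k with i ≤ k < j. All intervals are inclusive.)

none

Need earliest j ≥ 3 with y, and (¬w ∧ y) at every k in [3,j-1].
  j=3: rhs fails.
  j=4: rhs holds but lhs fails at k=3.
  j=5: rhs holds but lhs fails at k=3.
  j=6: rhs fails.
  j=7: rhs fails.
  j=8: rhs fails.
  j=9: rhs holds but lhs fails at k=3.
No witness within the range → none.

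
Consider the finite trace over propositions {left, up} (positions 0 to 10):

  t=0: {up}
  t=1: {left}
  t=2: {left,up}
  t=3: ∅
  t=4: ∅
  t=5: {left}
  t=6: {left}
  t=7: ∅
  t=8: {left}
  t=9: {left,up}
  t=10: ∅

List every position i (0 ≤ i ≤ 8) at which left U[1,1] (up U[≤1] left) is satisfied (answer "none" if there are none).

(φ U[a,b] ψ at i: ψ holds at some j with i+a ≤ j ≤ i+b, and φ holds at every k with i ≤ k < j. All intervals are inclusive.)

Evaluate at each i in [0,8]:
  i=0: ✗ (lhs fails at k=0 before rhs at j=1)
  i=1: ✓ (rhs at j=2; lhs holds on [1,1])
  i=2: ✗ (no rhs in [3,3])
  i=3: ✗ (no rhs in [4,4])
  i=4: ✗ (lhs fails at k=4 before rhs at j=5)
  i=5: ✓ (rhs at j=6; lhs holds on [5,5])
  i=6: ✗ (no rhs in [7,7])
  i=7: ✗ (lhs fails at k=7 before rhs at j=8)
  i=8: ✓ (rhs at j=9; lhs holds on [8,8])

1, 5, 8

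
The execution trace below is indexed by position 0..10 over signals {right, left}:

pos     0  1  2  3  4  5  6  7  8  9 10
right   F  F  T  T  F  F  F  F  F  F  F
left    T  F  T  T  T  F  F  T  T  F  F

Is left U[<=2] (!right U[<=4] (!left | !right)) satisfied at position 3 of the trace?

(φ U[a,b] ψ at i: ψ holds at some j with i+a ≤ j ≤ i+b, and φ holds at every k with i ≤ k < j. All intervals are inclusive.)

Yes

Need some j in [3,5] with (!right U[<=4] (!left | !right)), and left at every k in [3,j-1].
  j=3: (!right U[<=4] (!left | !right)) — fails.
  j=4: (!right U[<=4] (!left | !right)) holds; left holds at every k in [3,3] → satisfied.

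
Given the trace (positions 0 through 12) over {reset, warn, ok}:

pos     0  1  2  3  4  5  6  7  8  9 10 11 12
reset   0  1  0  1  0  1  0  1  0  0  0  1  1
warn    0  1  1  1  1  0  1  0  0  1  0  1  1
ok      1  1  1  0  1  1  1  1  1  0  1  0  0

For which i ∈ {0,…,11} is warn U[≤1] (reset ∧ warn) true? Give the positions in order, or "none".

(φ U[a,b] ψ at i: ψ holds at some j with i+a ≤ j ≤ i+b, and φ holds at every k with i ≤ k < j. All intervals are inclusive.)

Evaluate at each i in [0,11]:
  i=0: ✗ (lhs fails at k=0 before rhs at j=1)
  i=1: ✓ (rhs at j=1)
  i=2: ✓ (rhs at j=3; lhs holds on [2,2])
  i=3: ✓ (rhs at j=3)
  i=4: ✗ (no rhs in [4,5])
  i=5: ✗ (no rhs in [5,6])
  i=6: ✗ (no rhs in [6,7])
  i=7: ✗ (no rhs in [7,8])
  i=8: ✗ (no rhs in [8,9])
  i=9: ✗ (no rhs in [9,10])
  i=10: ✗ (lhs fails at k=10 before rhs at j=11)
  i=11: ✓ (rhs at j=11)

1, 2, 3, 11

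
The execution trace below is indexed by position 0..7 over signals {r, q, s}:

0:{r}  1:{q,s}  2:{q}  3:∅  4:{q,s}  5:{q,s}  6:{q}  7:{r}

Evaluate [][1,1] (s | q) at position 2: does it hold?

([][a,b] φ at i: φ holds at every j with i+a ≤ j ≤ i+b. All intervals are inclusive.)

Check (s | q) at every j in [3,3]:
  j=3: false
Fails at j=3 → formula fails.

Does not hold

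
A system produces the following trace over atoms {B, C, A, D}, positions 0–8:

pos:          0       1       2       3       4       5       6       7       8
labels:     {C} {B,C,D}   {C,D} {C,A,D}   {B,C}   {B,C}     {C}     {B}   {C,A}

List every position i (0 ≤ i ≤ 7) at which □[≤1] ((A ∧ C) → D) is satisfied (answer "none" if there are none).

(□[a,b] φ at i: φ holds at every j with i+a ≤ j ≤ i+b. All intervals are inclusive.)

0, 1, 2, 3, 4, 5, 6

Evaluate at each i in [0,7]:
  i=0: ✓ (all of [0,1])
  i=1: ✓ (all of [1,2])
  i=2: ✓ (all of [2,3])
  i=3: ✓ (all of [3,4])
  i=4: ✓ (all of [4,5])
  i=5: ✓ (all of [5,6])
  i=6: ✓ (all of [6,7])
  i=7: ✗ (fails at j=8)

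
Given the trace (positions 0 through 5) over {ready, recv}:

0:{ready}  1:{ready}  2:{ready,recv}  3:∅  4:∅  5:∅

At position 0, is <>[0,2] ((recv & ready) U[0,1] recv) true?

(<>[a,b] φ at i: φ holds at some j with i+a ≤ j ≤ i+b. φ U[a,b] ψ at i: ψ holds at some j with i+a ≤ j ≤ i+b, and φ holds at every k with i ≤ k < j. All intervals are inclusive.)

Check ((recv & ready) U[0,1] recv) at each j in [0,2]:
  j=0: fails
  j=1: fails
  j=2: holds
Found at j=2 → formula holds.

Holds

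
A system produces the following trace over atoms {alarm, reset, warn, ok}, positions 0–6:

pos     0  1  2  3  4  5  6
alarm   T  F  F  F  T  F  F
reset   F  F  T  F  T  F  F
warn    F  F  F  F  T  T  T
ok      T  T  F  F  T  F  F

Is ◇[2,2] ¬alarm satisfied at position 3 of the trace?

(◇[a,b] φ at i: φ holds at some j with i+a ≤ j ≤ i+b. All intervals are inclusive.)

Check ¬alarm at each j in [5,5]:
  j=5: true
Found at j=5 → formula holds.

Yes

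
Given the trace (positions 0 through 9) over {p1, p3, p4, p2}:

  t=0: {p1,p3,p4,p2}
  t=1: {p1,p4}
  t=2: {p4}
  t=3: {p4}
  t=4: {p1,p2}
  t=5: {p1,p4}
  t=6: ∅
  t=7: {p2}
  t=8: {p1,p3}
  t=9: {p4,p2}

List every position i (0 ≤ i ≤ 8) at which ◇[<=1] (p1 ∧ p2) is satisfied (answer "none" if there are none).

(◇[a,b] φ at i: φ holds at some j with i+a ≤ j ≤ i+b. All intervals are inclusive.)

0, 3, 4

Evaluate at each i in [0,8]:
  i=0: ✓ (witness j=0)
  i=1: ✗ (none in [1,2])
  i=2: ✗ (none in [2,3])
  i=3: ✓ (witness j=4)
  i=4: ✓ (witness j=4)
  i=5: ✗ (none in [5,6])
  i=6: ✗ (none in [6,7])
  i=7: ✗ (none in [7,8])
  i=8: ✗ (none in [8,9])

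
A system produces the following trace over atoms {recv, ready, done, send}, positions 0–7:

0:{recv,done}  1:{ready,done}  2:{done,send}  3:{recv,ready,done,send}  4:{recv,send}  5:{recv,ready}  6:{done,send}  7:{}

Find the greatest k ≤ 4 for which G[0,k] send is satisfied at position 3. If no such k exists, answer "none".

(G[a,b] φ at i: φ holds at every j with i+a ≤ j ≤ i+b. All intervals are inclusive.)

1

send must hold from j=3 onward; find where it first fails.
  j=3: holds
  j=4: holds
  j=5: fails
Holds on [3,4], so largest k = 1.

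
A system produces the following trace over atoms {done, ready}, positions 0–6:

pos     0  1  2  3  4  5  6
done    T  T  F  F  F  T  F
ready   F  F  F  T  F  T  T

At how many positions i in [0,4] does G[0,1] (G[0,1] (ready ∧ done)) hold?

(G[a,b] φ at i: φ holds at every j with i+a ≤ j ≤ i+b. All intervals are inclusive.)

0

Evaluate at each i in [0,4]:
  i=0: ✗ (fails at j=0)
  i=1: ✗ (fails at j=1)
  i=2: ✗ (fails at j=2)
  i=3: ✗ (fails at j=3)
  i=4: ✗ (fails at j=4)
Positions where it holds: {} → 0.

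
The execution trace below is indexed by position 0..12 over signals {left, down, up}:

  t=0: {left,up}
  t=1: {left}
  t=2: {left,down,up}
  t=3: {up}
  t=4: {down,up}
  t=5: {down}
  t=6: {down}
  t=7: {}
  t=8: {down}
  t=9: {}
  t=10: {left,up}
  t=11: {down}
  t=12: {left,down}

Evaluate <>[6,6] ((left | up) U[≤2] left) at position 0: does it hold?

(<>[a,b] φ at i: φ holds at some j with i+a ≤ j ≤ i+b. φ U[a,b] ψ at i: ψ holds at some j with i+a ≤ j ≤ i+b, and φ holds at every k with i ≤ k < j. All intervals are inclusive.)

Check ((left | up) U[≤2] left) at each j in [6,6]:
  j=6: fails
No position in the window satisfies it → formula fails.

No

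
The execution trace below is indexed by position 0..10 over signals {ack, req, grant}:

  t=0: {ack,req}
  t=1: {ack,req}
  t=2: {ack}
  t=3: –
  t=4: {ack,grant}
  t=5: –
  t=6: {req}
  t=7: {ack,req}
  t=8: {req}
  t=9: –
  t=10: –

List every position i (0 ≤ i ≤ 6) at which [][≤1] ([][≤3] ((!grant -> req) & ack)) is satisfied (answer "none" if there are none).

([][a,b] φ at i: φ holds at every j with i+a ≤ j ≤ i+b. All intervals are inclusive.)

none

Evaluate at each i in [0,6]:
  i=0: ✗ (fails at j=0)
  i=1: ✗ (fails at j=1)
  i=2: ✗ (fails at j=2)
  i=3: ✗ (fails at j=3)
  i=4: ✗ (fails at j=4)
  i=5: ✗ (fails at j=5)
  i=6: ✗ (fails at j=6)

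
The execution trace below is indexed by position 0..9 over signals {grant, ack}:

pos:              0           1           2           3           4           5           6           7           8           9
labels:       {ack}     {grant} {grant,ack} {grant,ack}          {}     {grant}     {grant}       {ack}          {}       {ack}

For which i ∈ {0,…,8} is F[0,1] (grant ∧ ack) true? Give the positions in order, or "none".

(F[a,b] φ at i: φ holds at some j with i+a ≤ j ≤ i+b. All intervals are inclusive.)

1, 2, 3

Evaluate at each i in [0,8]:
  i=0: ✗ (none in [0,1])
  i=1: ✓ (witness j=2)
  i=2: ✓ (witness j=2)
  i=3: ✓ (witness j=3)
  i=4: ✗ (none in [4,5])
  i=5: ✗ (none in [5,6])
  i=6: ✗ (none in [6,7])
  i=7: ✗ (none in [7,8])
  i=8: ✗ (none in [8,9])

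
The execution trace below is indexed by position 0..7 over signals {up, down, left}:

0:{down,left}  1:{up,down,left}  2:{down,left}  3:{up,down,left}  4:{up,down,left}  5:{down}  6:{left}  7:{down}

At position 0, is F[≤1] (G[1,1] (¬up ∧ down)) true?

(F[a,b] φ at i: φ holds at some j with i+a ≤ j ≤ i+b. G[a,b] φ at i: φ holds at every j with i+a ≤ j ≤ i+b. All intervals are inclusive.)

True

Check G[1,1] (¬up ∧ down) at each j in [0,1]:
  j=0: fails at 1
  j=1: holds on [2,2]
Found at j=1 → formula holds.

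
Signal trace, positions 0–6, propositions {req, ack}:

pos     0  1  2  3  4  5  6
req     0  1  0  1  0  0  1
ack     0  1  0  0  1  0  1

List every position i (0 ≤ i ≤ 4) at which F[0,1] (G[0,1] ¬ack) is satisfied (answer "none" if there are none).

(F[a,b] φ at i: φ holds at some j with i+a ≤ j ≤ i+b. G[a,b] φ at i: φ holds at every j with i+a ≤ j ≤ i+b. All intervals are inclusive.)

1, 2

Evaluate at each i in [0,4]:
  i=0: ✗ (none in [0,1])
  i=1: ✓ (witness j=2)
  i=2: ✓ (witness j=2)
  i=3: ✗ (none in [3,4])
  i=4: ✗ (none in [4,5])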